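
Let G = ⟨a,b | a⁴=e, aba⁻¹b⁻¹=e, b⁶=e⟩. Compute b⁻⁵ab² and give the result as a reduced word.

Multiply left to right, reducing at each step:
  b · a = ab
  (ab) · b² = ab³

Answer: ab³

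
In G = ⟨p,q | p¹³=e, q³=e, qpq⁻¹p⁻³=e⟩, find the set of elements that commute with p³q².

⟨p³q²⟩ ⊆ C_G(p³q²) since powers of p³q² commute with p³q²; so |C_G(p³q²)| ≥ |⟨p³q²⟩| = 3.
By orbit–stabilizer, |C_G(p³q²)| = |G| / |conj. class of p³q²| = 39 / 13 = 3.
The 3 elements commuting with p³q² are {e, p⁴q, p³q²}.

Answer: {e, p⁴q, p³q²}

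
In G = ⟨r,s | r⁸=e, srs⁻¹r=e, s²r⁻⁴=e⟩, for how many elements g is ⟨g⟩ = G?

⟨g⟩ = G would require ord(g) = |G| = 16, but the maximum element order in G is 8 < 16. So G is not cyclic and no single element generates it: the count is 0.

Answer: 0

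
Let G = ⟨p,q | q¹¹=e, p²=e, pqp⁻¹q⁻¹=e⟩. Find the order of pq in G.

Compute successive powers until reaching e:
  (pq)¹ = pq, (pq)² = q², (pq)³ = pq³, (pq)⁴ = q⁴, (pq)⁵ = pq⁵, (pq)⁶ = q⁶, (pq)⁷ = pq⁷, (pq)⁸ = q⁸, (pq)⁹ = pq⁹, (pq)¹⁰ = q¹⁰, (pq)¹¹ = p, (pq)¹² = q, (pq)¹³ = pq², (pq)¹⁴ = q³, (pq)¹⁵ = pq⁴, (pq)¹⁶ = q⁵, (pq)¹⁷ = pq⁶, (pq)¹⁸ = q⁷, (pq)¹⁹ = pq⁸, (pq)²⁰ = q⁹, (pq)²¹ = pq¹⁰, (pq)²² = e.
The smallest positive k with (pq)ᵏ = e is 22.

Answer: 22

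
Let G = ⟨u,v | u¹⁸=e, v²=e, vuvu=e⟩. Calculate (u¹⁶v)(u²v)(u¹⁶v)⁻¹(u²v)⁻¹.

[(u¹⁶v), (u²v)] = (u¹⁶v)·(u²v)·(u¹⁶v)⁻¹·(u²v)⁻¹.
  (u¹⁶v) · (u²v) = u¹⁴
  (u¹⁴) · (u¹⁶v) = u¹²v
  (u¹²v) · (u²v) = u¹⁰

Answer: u¹⁰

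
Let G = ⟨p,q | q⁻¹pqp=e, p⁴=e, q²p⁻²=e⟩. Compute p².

Compute successive powers of p, reducing at each step:
  p²: p · p = p²

Answer: p²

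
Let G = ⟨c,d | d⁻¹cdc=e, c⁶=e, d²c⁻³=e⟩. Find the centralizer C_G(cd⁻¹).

⟨cd⁻¹⟩ ⊆ C_G(cd⁻¹) since powers of cd⁻¹ commute with cd⁻¹; so |C_G(cd⁻¹)| ≥ |⟨cd⁻¹⟩| = 4.
By orbit–stabilizer, |C_G(cd⁻¹)| = |G| / |conj. class of cd⁻¹| = 12 / 3 = 4.
The 4 elements commuting with cd⁻¹ are {e, c³, cd, cd⁻¹}.

Answer: {e, c³, cd, cd⁻¹}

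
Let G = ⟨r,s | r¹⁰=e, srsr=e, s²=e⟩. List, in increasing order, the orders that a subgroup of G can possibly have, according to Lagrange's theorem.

|G| = 20 = 2² · 5. By Lagrange's theorem the order of any subgroup divides 20; the divisors of 20 are 1, 2, 4, 5, 10, 20.

Answer: 1, 2, 4, 5, 10, 20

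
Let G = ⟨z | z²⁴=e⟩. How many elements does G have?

G is generated by a single element, so G is cyclic. The relator gives z²⁴ = e and no smaller power is forced to be e, so the 24 powers {e, z, z², z³, z⁴, z⁵, z⁶, z⁷, z⁸, z⁹, z²², z²³, z²¹, z²⁰, z¹², z¹³, z¹¹, z¹⁰, z¹⁴, z¹⁵, z¹⁶, z¹⁷, z¹⁸, z¹⁹} are distinct. Hence |G| = 24.

Answer: 24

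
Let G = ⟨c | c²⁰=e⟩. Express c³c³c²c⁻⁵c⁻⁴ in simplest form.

Multiply left to right, reducing at each step:
  (c³) · c³ = c⁶
  (c⁶) · c² = c⁸
  (c⁸) · c⁻⁵ = c³
  (c³) · c⁻⁴ = c¹⁹

Answer: c¹⁹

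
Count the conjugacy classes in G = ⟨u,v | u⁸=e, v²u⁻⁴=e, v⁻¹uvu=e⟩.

The conjugacy classes (representative and size) are:
  [e] (size 1), [u⁷] (size 2), [u⁶] (size 2), [u³] (size 2), [u⁴] (size 1), [u²v⁻¹] (size 4), [u³v⁻¹] (size 4).
Class equation: 1 + 2 + 2 + 2 + 1 + 4 + 4 = 16 = |G|. So G has 7 conjugacy classes.

Answer: 7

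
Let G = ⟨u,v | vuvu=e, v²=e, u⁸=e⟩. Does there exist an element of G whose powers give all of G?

Every cyclic group is abelian. But u·v = uv while v·u = u⁷v, so u·v ≠ v·u and G is not abelian. Hence G is not cyclic.

Answer: No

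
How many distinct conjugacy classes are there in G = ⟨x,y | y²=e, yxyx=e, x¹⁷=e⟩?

The conjugacy classes (representative and size) are:
  [e] (size 1), [x¹⁶] (size 2), [x²] (size 2), [x³] (size 2), [x¹³] (size 2), [x¹²] (size 2), [x⁶] (size 2), [x¹⁰] (size 2), [x⁹] (size 2), [x⁷y] (size 17).
Class equation: 1 + 2 + 2 + 2 + 2 + 2 + 2 + 2 + 2 + 17 = 34 = |G|. So G has 10 conjugacy classes.

Answer: 10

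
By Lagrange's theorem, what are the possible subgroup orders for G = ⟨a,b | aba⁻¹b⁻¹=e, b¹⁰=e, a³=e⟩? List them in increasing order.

|G| = 30 = 2 · 3 · 5. By Lagrange's theorem the order of any subgroup divides 30; the divisors of 30 are 1, 2, 3, 5, 6, 10, 15, 30.

Answer: 1, 2, 3, 5, 6, 10, 15, 30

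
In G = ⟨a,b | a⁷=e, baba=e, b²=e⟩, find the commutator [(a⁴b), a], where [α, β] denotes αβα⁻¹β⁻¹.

[(a⁴b), a] = (a⁴b)·a·(a⁴b)⁻¹·a⁻¹.
  (a⁴b) · a = a³b
  (a³b) · (a⁴b) = a⁶
  (a⁶) · (a⁶) = a⁵

Answer: a⁵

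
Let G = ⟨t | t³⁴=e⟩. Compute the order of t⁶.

Compute successive powers until reaching e:
  (t⁶)¹ = t⁶, (t⁶)² = t¹², (t⁶)³ = t¹⁸, (t⁶)⁴ = t²⁴, (t⁶)⁵ = t³⁰, (t⁶)⁶ = t², (t⁶)⁷ = t⁸, (t⁶)⁸ = t¹⁴, (t⁶)⁹ = t²⁰, (t⁶)¹⁰ = t²⁶, (t⁶)¹¹ = t³², (t⁶)¹² = t⁴, (t⁶)¹³ = t¹⁰, (t⁶)¹⁴ = t¹⁶, (t⁶)¹⁵ = t²², (t⁶)¹⁶ = t²⁸, (t⁶)¹⁷ = e.
The smallest positive k with (t⁶)ᵏ = e is 17.

Answer: 17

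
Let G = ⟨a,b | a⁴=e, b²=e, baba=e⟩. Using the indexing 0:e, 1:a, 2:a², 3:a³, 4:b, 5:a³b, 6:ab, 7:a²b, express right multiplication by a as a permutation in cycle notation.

(0 1 2 3)(4 5 7 6)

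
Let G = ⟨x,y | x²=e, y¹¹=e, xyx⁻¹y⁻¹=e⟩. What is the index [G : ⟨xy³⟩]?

First find ord(xy³) by computing successive powers:
  (xy³)¹ = xy³, (xy³)² = y⁶, (xy³)³ = xy⁹, (xy³)⁴ = y, (xy³)⁵ = xy⁴, (xy³)⁶ = y⁷, (xy³)⁷ = xy¹⁰, (xy³)⁸ = y², (xy³)⁹ = xy⁵, (xy³)¹⁰ = y⁸, (xy³)¹¹ = x, (xy³)¹² = y³, (xy³)¹³ = xy⁶, (xy³)¹⁴ = y⁹, (xy³)¹⁵ = xy, (xy³)¹⁶ = y⁴, (xy³)¹⁷ = xy⁷, (xy³)¹⁸ = y¹⁰, (xy³)¹⁹ = xy², (xy³)²⁰ = y⁵, (xy³)²¹ = xy⁸, (xy³)²² = e.
So |⟨xy³⟩| = ord(xy³) = 22. With |G| = 22, by Lagrange [G : ⟨xy³⟩] = 22/22 = 1.

Answer: 1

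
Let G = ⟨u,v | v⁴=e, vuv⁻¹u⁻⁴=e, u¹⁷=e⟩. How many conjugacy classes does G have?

The conjugacy classes (representative and size) are:
  [e] (size 1), [u⁴] (size 4), [u²] (size 4), [u⁵] (size 4), [u¹¹] (size 4), [u⁷v] (size 17), [u³v²] (size 17), [u⁹v³] (size 17).
Class equation: 1 + 4 + 4 + 4 + 4 + 17 + 17 + 17 = 68 = |G|. So G has 8 conjugacy classes.

Answer: 8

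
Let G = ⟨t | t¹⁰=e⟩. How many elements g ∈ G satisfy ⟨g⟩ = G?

G is cyclic of order 10. An element generates G iff its order is 10, and a cyclic group of order 10 has exactly φ(10) = 4 such elements.

Answer: 4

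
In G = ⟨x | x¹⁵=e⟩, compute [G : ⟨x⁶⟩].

First find ord(x⁶) by computing successive powers:
  (x⁶)¹ = x⁶, (x⁶)² = x¹², (x⁶)³ = x³, (x⁶)⁴ = x⁹, (x⁶)⁵ = e.
So |⟨x⁶⟩| = ord(x⁶) = 5. With |G| = 15, by Lagrange [G : ⟨x⁶⟩] = 15/5 = 3.

Answer: 3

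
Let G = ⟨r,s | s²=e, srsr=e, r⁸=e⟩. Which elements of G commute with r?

⟨r⟩ ⊆ C_G(r) since powers of r commute with r; so |C_G(r)| ≥ |⟨r⟩| = 8.
By orbit–stabilizer, |C_G(r)| = |G| / |conj. class of r| = 16 / 2 = 8.
The 8 elements commuting with r are {e, r, r², r³, r⁴, r⁵, r⁶, r⁷}.

Answer: {e, r, r², r³, r⁴, r⁵, r⁶, r⁷}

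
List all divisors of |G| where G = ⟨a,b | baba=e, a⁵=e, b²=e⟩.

|G| = 10 = 2 · 5. By Lagrange's theorem the order of any subgroup divides 10; the divisors of 10 are 1, 2, 5, 10.

Answer: 1, 2, 5, 10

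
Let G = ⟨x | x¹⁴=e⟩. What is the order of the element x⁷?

Compute successive powers until reaching e:
  (x⁷)¹ = x⁷, (x⁷)² = e.
The smallest positive k with (x⁷)ᵏ = e is 2.

Answer: 2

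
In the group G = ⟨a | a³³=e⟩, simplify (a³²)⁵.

Compute successive powers of (a³²), reducing at each step:
  (a³²)²: (a³²) · a³² = a³¹
  (a³²)³: (a³¹) · a³² = a³⁰
  (a³²)⁴: (a³⁰) · a³² = a²⁹
  (a³²)⁵: (a²⁹) · a³² = a²⁸

Answer: a²⁸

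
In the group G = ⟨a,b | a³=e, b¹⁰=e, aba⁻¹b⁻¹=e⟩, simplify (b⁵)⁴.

Compute successive powers of (b⁵), reducing at each step:
  (b⁵)²: (b⁵) · b⁵ = e
  (b⁵)³: e · b⁵ = b⁵
  (b⁵)⁴: (b⁵) · b⁵ = e

Answer: e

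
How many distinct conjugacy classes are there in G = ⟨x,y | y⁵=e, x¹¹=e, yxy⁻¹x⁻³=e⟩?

The conjugacy classes (representative and size) are:
  [e] (size 1), [x³] (size 5), [x⁶] (size 5), [x⁷y] (size 11), [x⁹y²] (size 11), [x⁷y³] (size 11), [x⁷y⁴] (size 11).
Class equation: 1 + 5 + 5 + 11 + 11 + 11 + 11 = 55 = |G|. So G has 7 conjugacy classes.

Answer: 7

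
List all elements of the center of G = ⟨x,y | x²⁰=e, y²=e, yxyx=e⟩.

An element z ∈ Z(G) iff z commutes with every generator.
For example x¹⁰ is central: (x¹⁰)·x = x¹¹ = x·(x¹⁰); (x¹⁰)·y = x¹⁰y = y·(x¹⁰).
Whereas x ∉ Z(G) since x·y = xy ≠ x¹⁹y = y·x.
Checking each of the 40 elements this way gives Z(G) = {e, x¹⁰}, of order 2.

Answer: {e, x¹⁰}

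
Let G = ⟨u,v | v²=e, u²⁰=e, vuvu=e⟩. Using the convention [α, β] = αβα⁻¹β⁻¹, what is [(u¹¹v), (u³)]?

[(u¹¹v), (u³)] = (u¹¹v)·(u³)·(u¹¹v)⁻¹·(u³)⁻¹.
  (u¹¹v) · (u³) = u⁸v
  (u⁸v) · (u¹¹v) = u¹⁷
  (u¹⁷) · (u¹⁷) = u¹⁴

Answer: u¹⁴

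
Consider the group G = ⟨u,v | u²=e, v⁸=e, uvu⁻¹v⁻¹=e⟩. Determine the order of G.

Enumerate words in the generators, reducing via the relations: the distinct elements are
  {e, u, v, uv, v², v³, v⁴, v⁵, v⁶, v⁷, uv², uv³, uv⁴, uv⁵, uv⁶, uv⁷}.
No further products give new elements, so |G| = 16.

Answer: 16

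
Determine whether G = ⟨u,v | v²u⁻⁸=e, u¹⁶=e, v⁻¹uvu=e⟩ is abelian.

u·v = uv but v·u = u⁷v⁻¹, so u·v ≠ v·u and G is not abelian.

Answer: No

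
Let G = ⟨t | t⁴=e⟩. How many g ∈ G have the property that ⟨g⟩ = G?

G is cyclic of order 4. An element generates G iff its order is 4, and a cyclic group of order 4 has exactly φ(4) = 2 such elements.

Answer: 2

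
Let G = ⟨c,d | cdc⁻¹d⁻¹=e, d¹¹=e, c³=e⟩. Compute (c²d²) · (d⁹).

Compute (c²d²) · (d⁹) by multiplying left to right and reducing via the relations at each step:
  (c²d²) · d⁹ = c²

Answer: c²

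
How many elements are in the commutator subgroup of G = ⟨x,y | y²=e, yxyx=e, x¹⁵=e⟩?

G' = [G, G] is generated by all commutators. The generator-pair commutators are: [x, y] = x².
The subgroup they normally generate is {e, x, x², x³, x⁴, x⁵, x⁶, x⁷, x⁸, x⁹, x¹⁰, x¹¹, x¹², x¹³, x¹⁴}, of order 15.
Check: |G/G'| = 30/15 = 2 is the order of the abelianisation.

Answer: 15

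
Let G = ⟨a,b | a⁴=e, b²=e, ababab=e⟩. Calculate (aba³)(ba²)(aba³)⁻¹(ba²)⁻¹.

[(aba³), (ba²)] = (aba³)·(ba²)·(aba³)⁻¹·(ba²)⁻¹.
  (aba³) · (ba²) = a²ba³
  (a²ba³) · (aba³) = a
  a · (a²b) = a³b

Answer: a³b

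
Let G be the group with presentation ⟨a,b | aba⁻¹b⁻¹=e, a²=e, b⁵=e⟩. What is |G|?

Enumerate words in the generators, reducing via the relations: the distinct elements are
  {a, b, e, ab, b², b³, b⁴, ab², ab³, ab⁴}.
No further products give new elements, so |G| = 10.

Answer: 10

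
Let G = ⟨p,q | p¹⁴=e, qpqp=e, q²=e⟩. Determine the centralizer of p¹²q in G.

⟨p¹²q⟩ ⊆ C_G(p¹²q) since powers of p¹²q commute with p¹²q; so |C_G(p¹²q)| ≥ |⟨p¹²q⟩| = 2.
By orbit–stabilizer, |C_G(p¹²q)| = |G| / |conj. class of p¹²q| = 28 / 7 = 4.
The 4 elements commuting with p¹²q are {e, p⁷, p⁵q, p¹²q}.

Answer: {e, p⁷, p⁵q, p¹²q}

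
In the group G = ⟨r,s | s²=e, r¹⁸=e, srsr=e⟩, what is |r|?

Compute successive powers until reaching e:
  r¹ = r, r² = r², r³ = r³, r⁴ = r⁴, r⁵ = r⁵, r⁶ = r⁶, r⁷ = r⁷, r⁸ = r⁸, r⁹ = r⁹, r¹⁰ = r¹⁰, r¹¹ = r¹¹, r¹² = r¹², r¹³ = r¹³, r¹⁴ = r¹⁴, r¹⁵ = r¹⁵, r¹⁶ = r¹⁶, r¹⁷ = r¹⁷, r¹⁸ = e.
The smallest positive k with rᵏ = e is 18.

Answer: 18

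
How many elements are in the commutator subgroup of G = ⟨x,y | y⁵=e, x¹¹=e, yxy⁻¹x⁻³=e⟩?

G' = [G, G] is generated by all commutators. The generator-pair commutators are: [x, y] = x⁹.
The subgroup they normally generate is {e, x, x², x³, x⁴, x⁵, x⁶, x⁷, x⁸, x⁹, x¹⁰}, of order 11.
Check: |G/G'| = 55/11 = 5 is the order of the abelianisation.

Answer: 11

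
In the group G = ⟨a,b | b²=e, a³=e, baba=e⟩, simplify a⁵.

Compute successive powers of a, reducing at each step:
  a²: a · a = a²
  a³: (a²) · a = e
  a⁴: e · a = a
  a⁵: a · a = a²

Answer: a²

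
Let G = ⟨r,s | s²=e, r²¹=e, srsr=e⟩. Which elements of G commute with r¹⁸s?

⟨r¹⁸s⟩ ⊆ C_G(r¹⁸s) since powers of r¹⁸s commute with r¹⁸s; so |C_G(r¹⁸s)| ≥ |⟨r¹⁸s⟩| = 2.
By orbit–stabilizer, |C_G(r¹⁸s)| = |G| / |conj. class of r¹⁸s| = 42 / 21 = 2.
The 2 elements commuting with r¹⁸s are {e, r¹⁸s}.

Answer: {e, r¹⁸s}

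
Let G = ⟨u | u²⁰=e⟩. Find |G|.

G is generated by a single element, so G is cyclic. The relator gives u²⁰ = e and no smaller power is forced to be e, so the 20 powers {e, u, u², u³, u⁴, u⁵, u⁶, u⁷, u⁸, u⁹, u¹², u¹³, u¹¹, u¹⁰, u¹⁴, u¹⁵, u¹⁶, u¹⁷, u¹⁸, u¹⁹} are distinct. Hence |G| = 20.

Answer: 20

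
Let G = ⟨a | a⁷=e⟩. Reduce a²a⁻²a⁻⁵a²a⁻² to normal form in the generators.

Multiply left to right, reducing at each step:
  (a²) · a⁻² = e
  e · a⁻⁵ = a²
  (a²) · a² = a⁴
  (a⁴) · a⁻² = a²

Answer: a²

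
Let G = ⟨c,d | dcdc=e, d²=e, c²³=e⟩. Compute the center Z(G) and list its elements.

An element z ∈ Z(G) iff z commutes with every generator.
For example e is central: e·c = c = c·e; e·d = d = d·e.
Whereas c ∉ Z(G) since c·d = cd ≠ c²²d = d·c.
Checking each of the 46 elements this way gives Z(G) = {e}, of order 1.

Answer: {e}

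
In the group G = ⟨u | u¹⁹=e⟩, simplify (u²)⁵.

Compute successive powers of (u²), reducing at each step:
  (u²)²: (u²) · u² = u⁴
  (u²)³: (u⁴) · u² = u⁶
  (u²)⁴: (u⁶) · u² = u⁸
  (u²)⁵: (u⁸) · u² = u¹⁰

Answer: u¹⁰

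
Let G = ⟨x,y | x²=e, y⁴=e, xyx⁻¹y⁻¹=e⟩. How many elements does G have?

Enumerate words in the generators, reducing via the relations: the distinct elements are
  {e, x, y, xy, y², y³, xy², xy³}.
No further products give new elements, so |G| = 8.

Answer: 8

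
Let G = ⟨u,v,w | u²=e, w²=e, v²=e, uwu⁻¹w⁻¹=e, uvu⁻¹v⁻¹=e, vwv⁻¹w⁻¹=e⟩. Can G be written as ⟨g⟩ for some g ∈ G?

|G| = 8, but the maximum element order in G is 2 < 8. No single element generates all of G, so G is not cyclic.

Answer: No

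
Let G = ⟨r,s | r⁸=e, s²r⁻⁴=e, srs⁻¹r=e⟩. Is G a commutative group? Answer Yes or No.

r·s = rs but s·r = r³s⁻¹, so r·s ≠ s·r and G is not abelian.

Answer: No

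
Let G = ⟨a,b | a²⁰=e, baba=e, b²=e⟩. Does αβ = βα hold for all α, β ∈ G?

a·b = ab but b·a = a¹⁹b, so a·b ≠ b·a and G is not abelian.

Answer: No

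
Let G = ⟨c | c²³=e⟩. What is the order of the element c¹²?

Compute successive powers until reaching e:
  (c¹²)¹ = c¹², (c¹²)² = c, (c¹²)³ = c¹³, (c¹²)⁴ = c², (c¹²)⁵ = c¹⁴, (c¹²)⁶ = c³, (c¹²)⁷ = c¹⁵, (c¹²)⁸ = c⁴, (c¹²)⁹ = c¹⁶, (c¹²)¹⁰ = c⁵, (c¹²)¹¹ = c¹⁷, (c¹²)¹² = c⁶, (c¹²)¹³ = c¹⁸, (c¹²)¹⁴ = c⁷, (c¹²)¹⁵ = c¹⁹, (c¹²)¹⁶ = c⁸, (c¹²)¹⁷ = c²⁰, (c¹²)¹⁸ = c⁹, (c¹²)¹⁹ = c²¹, (c¹²)²⁰ = c¹⁰, (c¹²)²¹ = c²², (c¹²)²² = c¹¹, (c¹²)²³ = e.
The smallest positive k with (c¹²)ᵏ = e is 23.

Answer: 23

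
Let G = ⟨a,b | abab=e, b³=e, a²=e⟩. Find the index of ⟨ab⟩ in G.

First find ord(ab) by computing successive powers:
  (ab)¹ = ab, (ab)² = e.
So |⟨ab⟩| = ord(ab) = 2. With |G| = 6, by Lagrange [G : ⟨ab⟩] = 6/2 = 3.

Answer: 3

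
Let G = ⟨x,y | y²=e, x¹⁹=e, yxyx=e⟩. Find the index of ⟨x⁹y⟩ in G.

First find ord(x⁹y) by computing successive powers:
  (x⁹y)¹ = x⁹y, (x⁹y)² = e.
So |⟨x⁹y⟩| = ord(x⁹y) = 2. With |G| = 38, by Lagrange [G : ⟨x⁹y⟩] = 38/2 = 19.

Answer: 19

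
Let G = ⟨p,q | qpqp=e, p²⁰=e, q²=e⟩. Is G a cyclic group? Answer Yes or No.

Every cyclic group is abelian. But p·q = pq while q·p = p¹⁹q, so p·q ≠ q·p and G is not abelian. Hence G is not cyclic.

Answer: No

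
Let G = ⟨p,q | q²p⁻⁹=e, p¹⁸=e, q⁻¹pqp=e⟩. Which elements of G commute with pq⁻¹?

⟨pq⁻¹⟩ ⊆ C_G(pq⁻¹) since powers of pq⁻¹ commute with pq⁻¹; so |C_G(pq⁻¹)| ≥ |⟨pq⁻¹⟩| = 4.
By orbit–stabilizer, |C_G(pq⁻¹)| = |G| / |conj. class of pq⁻¹| = 36 / 9 = 4.
The 4 elements commuting with pq⁻¹ are {e, p⁹, pq, pq⁻¹}.

Answer: {e, p⁹, pq, pq⁻¹}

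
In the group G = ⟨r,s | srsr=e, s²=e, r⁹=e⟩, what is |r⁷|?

Compute successive powers until reaching e:
  (r⁷)¹ = r⁷, (r⁷)² = r⁵, (r⁷)³ = r³, (r⁷)⁴ = r, (r⁷)⁵ = r⁸, (r⁷)⁶ = r⁶, (r⁷)⁷ = r⁴, (r⁷)⁸ = r², (r⁷)⁹ = e.
The smallest positive k with (r⁷)ᵏ = e is 9.

Answer: 9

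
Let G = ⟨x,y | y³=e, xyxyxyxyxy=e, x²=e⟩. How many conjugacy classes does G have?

The conjugacy classes (representative and size) are:
  [e] (size 1), [xyxy²xyxy²x] (size 15), [yxyxy²x] (size 20), [xy²xy²x] (size 12), [y²xyxy²] (size 12).
Class equation: 1 + 15 + 20 + 12 + 12 = 60 = |G|. So G has 5 conjugacy classes.

Answer: 5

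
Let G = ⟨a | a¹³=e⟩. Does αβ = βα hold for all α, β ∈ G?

G has a single generator, so G is cyclic and hence abelian.

Answer: Yes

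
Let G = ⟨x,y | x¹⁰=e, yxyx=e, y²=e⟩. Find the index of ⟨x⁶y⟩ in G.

First find ord(x⁶y) by computing successive powers:
  (x⁶y)¹ = x⁶y, (x⁶y)² = e.
So |⟨x⁶y⟩| = ord(x⁶y) = 2. With |G| = 20, by Lagrange [G : ⟨x⁶y⟩] = 20/2 = 10.

Answer: 10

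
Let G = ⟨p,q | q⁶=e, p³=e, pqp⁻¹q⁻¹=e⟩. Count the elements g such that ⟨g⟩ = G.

⟨g⟩ = G would require ord(g) = |G| = 18, but the maximum element order in G is 6 < 18. So G is not cyclic and no single element generates it: the count is 0.

Answer: 0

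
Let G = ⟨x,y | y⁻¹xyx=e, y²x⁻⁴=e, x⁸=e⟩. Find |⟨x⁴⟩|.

|⟨x⁴⟩| equals the order of x⁴. Compute successive powers until reaching e:
  (x⁴)¹ = x⁴, (x⁴)² = e.
The smallest positive k with (x⁴)ᵏ = e is 2, so |⟨x⁴⟩| = 2.

Answer: 2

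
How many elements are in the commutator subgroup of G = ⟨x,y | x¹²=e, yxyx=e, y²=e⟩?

G' = [G, G] is generated by all commutators. The generator-pair commutators are: [x, y] = x².
The subgroup they normally generate is {e, x², x⁴, x⁶, x⁸, x¹⁰}, of order 6.
Check: |G/G'| = 24/6 = 4 is the order of the abelianisation.

Answer: 6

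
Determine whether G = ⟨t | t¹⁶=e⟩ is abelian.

G has a single generator, so G is cyclic and hence abelian.

Answer: Yes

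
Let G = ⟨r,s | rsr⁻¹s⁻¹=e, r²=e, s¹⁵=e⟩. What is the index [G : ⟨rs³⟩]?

First find ord(rs³) by computing successive powers:
  (rs³)¹ = rs³, (rs³)² = s⁶, (rs³)³ = rs⁹, (rs³)⁴ = s¹², (rs³)⁵ = r, (rs³)⁶ = s³, (rs³)⁷ = rs⁶, (rs³)⁸ = s⁹, (rs³)⁹ = rs¹², (rs³)¹⁰ = e.
So |⟨rs³⟩| = ord(rs³) = 10. With |G| = 30, by Lagrange [G : ⟨rs³⟩] = 30/10 = 3.

Answer: 3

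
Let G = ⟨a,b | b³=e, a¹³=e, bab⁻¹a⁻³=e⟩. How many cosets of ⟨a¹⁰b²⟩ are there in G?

First find ord(a¹⁰b²) by computing successive powers:
  (a¹⁰b²)¹ = a¹⁰b², (a¹⁰b²)² = a⁹b, (a¹⁰b²)³ = e.
So |⟨a¹⁰b²⟩| = ord(a¹⁰b²) = 3. With |G| = 39, by Lagrange [G : ⟨a¹⁰b²⟩] = 39/3 = 13.

Answer: 13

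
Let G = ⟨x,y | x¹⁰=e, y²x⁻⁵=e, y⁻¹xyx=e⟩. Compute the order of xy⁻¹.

Compute successive powers until reaching e:
  (xy⁻¹)¹ = xy⁻¹, (xy⁻¹)² = x⁵, (xy⁻¹)³ = xy, (xy⁻¹)⁴ = e.
The smallest positive k with (xy⁻¹)ᵏ = e is 4.

Answer: 4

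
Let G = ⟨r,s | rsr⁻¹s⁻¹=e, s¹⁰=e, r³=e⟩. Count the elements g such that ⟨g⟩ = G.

G is cyclic of order 30. An element generates G iff its order is 30, and a cyclic group of order 30 has exactly φ(30) = 8 such elements.

Answer: 8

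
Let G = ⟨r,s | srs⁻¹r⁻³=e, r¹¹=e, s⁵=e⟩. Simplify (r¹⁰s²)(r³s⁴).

Compute (r¹⁰s²) · (r³s⁴) by multiplying left to right and reducing via the relations at each step:
  (r¹⁰s²) · r³ = r⁴s²
  (r⁴s²) · s⁴ = r⁴s

Answer: r⁴s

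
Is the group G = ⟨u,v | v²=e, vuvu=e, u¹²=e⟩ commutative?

u·v = uv but v·u = u¹¹v, so u·v ≠ v·u and G is not abelian.

Answer: No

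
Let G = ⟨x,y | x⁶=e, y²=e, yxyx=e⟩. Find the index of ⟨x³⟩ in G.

First find ord(x³) by computing successive powers:
  (x³)¹ = x³, (x³)² = e.
So |⟨x³⟩| = ord(x³) = 2. With |G| = 12, by Lagrange [G : ⟨x³⟩] = 12/2 = 6.

Answer: 6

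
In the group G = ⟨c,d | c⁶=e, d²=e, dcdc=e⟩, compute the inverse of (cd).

The order of (cd) is 2 (smallest k with (cd)ᵏ = e), so (cd)⁻¹ = (cd)¹ = cd.
Check: (cd) · (cd) → (cd) · c = d;   d · d = e, giving e as required.

Answer: cd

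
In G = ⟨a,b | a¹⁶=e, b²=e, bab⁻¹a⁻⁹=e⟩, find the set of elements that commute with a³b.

⟨a³b⟩ ⊆ C_G(a³b) since powers of a³b commute with a³b; so |C_G(a³b)| ≥ |⟨a³b⟩| = 16.
By orbit–stabilizer, |C_G(a³b)| = |G| / |conj. class of a³b| = 32 / 2 = 16.
The 16 elements commuting with a³b are {e, a², a⁴, a⁶, a⁸, a¹⁰, a¹², a¹⁴, a⁹b, ab, a¹¹b, a³b, a¹³b, a⁵b, a¹⁵b, a⁷b}.

Answer: {e, a², a⁴, a⁶, a⁸, a¹⁰, a¹², a¹⁴, a⁹b, ab, a¹¹b, a³b, a¹³b, a⁵b, a¹⁵b, a⁷b}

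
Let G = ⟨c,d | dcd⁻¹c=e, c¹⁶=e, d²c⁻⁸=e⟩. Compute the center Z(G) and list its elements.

An element z ∈ Z(G) iff z commutes with every generator.
For example c⁸ is central: (c⁸)·c = c⁹ = c·(c⁸); (c⁸)·d = d⁻¹ = d·(c⁸).
Whereas c ∉ Z(G) since c·d = cd ≠ c⁷d⁻¹ = d·c.
Checking each of the 32 elements this way gives Z(G) = {e, c⁸}, of order 2.

Answer: {e, c⁸}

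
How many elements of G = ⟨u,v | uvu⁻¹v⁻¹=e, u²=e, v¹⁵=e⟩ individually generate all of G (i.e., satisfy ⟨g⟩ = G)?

G is cyclic of order 30. An element generates G iff its order is 30, and a cyclic group of order 30 has exactly φ(30) = 8 such elements.

Answer: 8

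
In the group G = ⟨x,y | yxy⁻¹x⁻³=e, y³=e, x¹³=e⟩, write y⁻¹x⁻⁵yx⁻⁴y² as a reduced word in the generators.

Multiply left to right, reducing at each step:
  (y²) · x⁻⁵ = x⁷y²
  (x⁷y²) · y = x⁷
  (x⁷) · x⁻⁴ = x³
  (x³) · y² = x³y²

Answer: x³y²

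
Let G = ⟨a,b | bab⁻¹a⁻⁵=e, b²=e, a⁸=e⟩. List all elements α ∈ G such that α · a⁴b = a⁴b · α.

⟨a⁴b⟩ ⊆ C_G(a⁴b) since powers of a⁴b commute with a⁴b; so |C_G(a⁴b)| ≥ |⟨a⁴b⟩| = 2.
By orbit–stabilizer, |C_G(a⁴b)| = |G| / |conj. class of a⁴b| = 16 / 2 = 8.
The 8 elements commuting with a⁴b are {e, a², a⁴, a⁶, b, a⁶b, a²b, a⁴b}.

Answer: {e, a², a⁴, a⁶, b, a⁶b, a²b, a⁴b}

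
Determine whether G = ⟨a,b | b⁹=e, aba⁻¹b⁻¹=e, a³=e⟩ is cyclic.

|G| = 27, but the maximum element order in G is 9 < 27. No single element generates all of G, so G is not cyclic.

Answer: No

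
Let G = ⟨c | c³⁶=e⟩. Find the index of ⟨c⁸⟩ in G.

First find ord(c⁸) by computing successive powers:
  (c⁸)¹ = c⁸, (c⁸)² = c¹⁶, (c⁸)³ = c²⁴, (c⁸)⁴ = c³², (c⁸)⁵ = c⁴, (c⁸)⁶ = c¹², (c⁸)⁷ = c²⁰, (c⁸)⁸ = c²⁸, (c⁸)⁹ = e.
So |⟨c⁸⟩| = ord(c⁸) = 9. With |G| = 36, by Lagrange [G : ⟨c⁸⟩] = 36/9 = 4.

Answer: 4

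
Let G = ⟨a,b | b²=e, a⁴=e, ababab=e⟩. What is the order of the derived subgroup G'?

G' = [G, G] is generated by all commutators. The generator-pair commutators are: [a, b] = a²ba.
The subgroup they normally generate is {e, a², ab, ba³, a²ba, a³b, a²ba³, ba, aba², ba²b, a²ba²b, a³ba²}, of order 12.
Check: |G/G'| = 24/12 = 2 is the order of the abelianisation.

Answer: 12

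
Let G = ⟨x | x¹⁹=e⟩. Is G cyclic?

|G| = 19. The element x has order 19 (its powers give 19 distinct elements), so ⟨x⟩ = G and G is cyclic.

Answer: Yes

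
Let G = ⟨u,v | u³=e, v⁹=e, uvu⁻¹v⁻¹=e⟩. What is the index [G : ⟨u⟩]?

First find ord(u) by computing successive powers:
  u¹ = u, u² = u², u³ = e.
So |⟨u⟩| = ord(u) = 3. With |G| = 27, by Lagrange [G : ⟨u⟩] = 27/3 = 9.

Answer: 9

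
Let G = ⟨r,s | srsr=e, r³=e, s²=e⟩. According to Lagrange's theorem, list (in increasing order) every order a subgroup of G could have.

|G| = 6 = 2 · 3. By Lagrange's theorem the order of any subgroup divides 6; the divisors of 6 are 1, 2, 3, 6.

Answer: 1, 2, 3, 6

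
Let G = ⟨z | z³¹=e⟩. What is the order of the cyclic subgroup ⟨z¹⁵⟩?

|⟨z¹⁵⟩| equals the order of z¹⁵. Compute successive powers until reaching e:
  (z¹⁵)¹ = z¹⁵, (z¹⁵)² = z³⁰, (z¹⁵)³ = z¹⁴, (z¹⁵)⁴ = z²⁹, (z¹⁵)⁵ = z¹³, (z¹⁵)⁶ = z²⁸, (z¹⁵)⁷ = z¹², (z¹⁵)⁸ = z²⁷, (z¹⁵)⁹ = z¹¹, (z¹⁵)¹⁰ = z²⁶, (z¹⁵)¹¹ = z¹⁰, (z¹⁵)¹² = z²⁵, (z¹⁵)¹³ = z⁹, (z¹⁵)¹⁴ = z²⁴, (z¹⁵)¹⁵ = z⁸, (z¹⁵)¹⁶ = z²³, (z¹⁵)¹⁷ = z⁷, (z¹⁵)¹⁸ = z²², (z¹⁵)¹⁹ = z⁶, (z¹⁵)²⁰ = z²¹, (z¹⁵)²¹ = z⁵, (z¹⁵)²² = z²⁰, (z¹⁵)²³ = z⁴, (z¹⁵)²⁴ = z¹⁹, (z¹⁵)²⁵ = z³, (z¹⁵)²⁶ = z¹⁸, (z¹⁵)²⁷ = z², (z¹⁵)²⁸ = z¹⁷, (z¹⁵)²⁹ = z, (z¹⁵)³⁰ = z¹⁶, (z¹⁵)³¹ = e.
The smallest positive k with (z¹⁵)ᵏ = e is 31, so |⟨z¹⁵⟩| = 31.

Answer: 31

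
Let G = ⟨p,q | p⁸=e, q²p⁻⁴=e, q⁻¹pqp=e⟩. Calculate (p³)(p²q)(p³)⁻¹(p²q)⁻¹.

[(p³), (p²q)] = (p³)·(p²q)·(p³)⁻¹·(p²q)⁻¹.
  (p³) · (p²q) = pq⁻¹
  (pq⁻¹) · (p⁵) = q
  q · (p²q⁻¹) = p⁶

Answer: p⁶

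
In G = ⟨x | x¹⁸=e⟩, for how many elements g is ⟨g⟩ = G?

G is cyclic of order 18. An element generates G iff its order is 18, and a cyclic group of order 18 has exactly φ(18) = 6 such elements.

Answer: 6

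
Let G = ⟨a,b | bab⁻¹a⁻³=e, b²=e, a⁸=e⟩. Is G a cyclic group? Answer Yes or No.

Every cyclic group is abelian. But a·b = ab while b·a = a³b, so a·b ≠ b·a and G is not abelian. Hence G is not cyclic.

Answer: No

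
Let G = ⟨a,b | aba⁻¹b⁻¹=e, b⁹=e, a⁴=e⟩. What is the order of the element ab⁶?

Compute successive powers until reaching e:
  (ab⁶)¹ = ab⁶, (ab⁶)² = a²b³, (ab⁶)³ = a³, (ab⁶)⁴ = b⁶, (ab⁶)⁵ = ab³, (ab⁶)⁶ = a², (ab⁶)⁷ = a³b⁶, (ab⁶)⁸ = b³, (ab⁶)⁹ = a, (ab⁶)¹⁰ = a²b⁶, (ab⁶)¹¹ = a³b³, (ab⁶)¹² = e.
The smallest positive k with (ab⁶)ᵏ = e is 12.

Answer: 12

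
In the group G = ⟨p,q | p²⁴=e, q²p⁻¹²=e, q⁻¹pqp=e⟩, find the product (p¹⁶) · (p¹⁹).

Compute (p¹⁶) · (p¹⁹) by multiplying left to right and reducing via the relations at each step:
  (p¹⁶) · p¹⁹ = p¹¹

Answer: p¹¹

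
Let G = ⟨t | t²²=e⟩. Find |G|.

G is generated by a single element, so G is cyclic. The relator gives t²² = e and no smaller power is forced to be e, so the 22 powers {e, t, t², t³, t⁴, t⁵, t⁶, t⁷, t⁸, t⁹, t²¹, t²⁰, t¹², t¹³, t¹¹, t¹⁰, t¹⁴, t¹⁵, t¹⁶, t¹⁷, t¹⁸, t¹⁹} are distinct. Hence |G| = 22.

Answer: 22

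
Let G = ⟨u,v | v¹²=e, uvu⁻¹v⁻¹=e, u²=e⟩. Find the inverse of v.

The order of v is 12 (smallest k with vᵏ = e), so v⁻¹ = v¹¹ = v¹¹.
Check: v · (v¹¹) → v · v¹¹ = e, giving e as required.

Answer: v¹¹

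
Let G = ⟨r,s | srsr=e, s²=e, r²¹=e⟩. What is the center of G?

An element z ∈ Z(G) iff z commutes with every generator.
For example e is central: e·r = r = r·e; e·s = s = s·e.
Whereas r ∉ Z(G) since r·s = rs ≠ r²⁰s = s·r.
Checking each of the 42 elements this way gives Z(G) = {e}, of order 1.

Answer: {e}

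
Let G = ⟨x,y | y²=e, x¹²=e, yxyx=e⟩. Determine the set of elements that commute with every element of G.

An element z ∈ Z(G) iff z commutes with every generator.
For example x⁶ is central: (x⁶)·x = x⁷ = x·(x⁶); (x⁶)·y = x⁶y = y·(x⁶).
Whereas x ∉ Z(G) since x·y = xy ≠ x¹¹y = y·x.
Checking each of the 24 elements this way gives Z(G) = {e, x⁶}, of order 2.

Answer: {e, x⁶}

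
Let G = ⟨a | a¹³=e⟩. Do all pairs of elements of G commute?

G has a single generator, so G is cyclic and hence abelian.

Answer: Yes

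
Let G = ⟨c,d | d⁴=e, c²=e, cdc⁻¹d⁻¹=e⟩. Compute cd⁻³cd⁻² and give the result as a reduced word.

Multiply left to right, reducing at each step:
  c · d⁻³ = cd
  (cd) · c = d
  d · d⁻² = d³

Answer: d³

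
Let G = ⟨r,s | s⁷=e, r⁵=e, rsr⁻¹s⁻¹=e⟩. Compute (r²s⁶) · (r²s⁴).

Compute (r²s⁶) · (r²s⁴) by multiplying left to right and reducing via the relations at each step:
  (r²s⁶) · r² = r⁴s⁶
  (r⁴s⁶) · s⁴ = r⁴s³

Answer: r⁴s³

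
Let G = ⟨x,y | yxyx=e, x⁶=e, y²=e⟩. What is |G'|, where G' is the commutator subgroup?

G' = [G, G] is generated by all commutators. The generator-pair commutators are: [x, y] = x².
The subgroup they normally generate is {e, x², x⁴}, of order 3.
Check: |G/G'| = 12/3 = 4 is the order of the abelianisation.

Answer: 3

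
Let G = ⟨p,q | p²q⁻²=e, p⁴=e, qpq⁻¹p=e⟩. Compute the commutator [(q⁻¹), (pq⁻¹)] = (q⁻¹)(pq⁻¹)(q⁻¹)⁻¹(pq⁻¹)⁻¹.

[(q⁻¹), (pq⁻¹)] = (q⁻¹)·(pq⁻¹)·(q⁻¹)⁻¹·(pq⁻¹)⁻¹.
  (q⁻¹) · (pq⁻¹) = p
  p · q = pq
  (pq) · (pq) = p²

Answer: p²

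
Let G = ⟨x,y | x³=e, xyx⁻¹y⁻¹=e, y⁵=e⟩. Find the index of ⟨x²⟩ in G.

First find ord(x²) by computing successive powers:
  (x²)¹ = x², (x²)² = x, (x²)³ = e.
So |⟨x²⟩| = ord(x²) = 3. With |G| = 15, by Lagrange [G : ⟨x²⟩] = 15/3 = 5.

Answer: 5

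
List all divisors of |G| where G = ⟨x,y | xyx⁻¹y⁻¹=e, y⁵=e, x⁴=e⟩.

|G| = 20 = 2² · 5. By Lagrange's theorem the order of any subgroup divides 20; the divisors of 20 are 1, 2, 4, 5, 10, 20.

Answer: 1, 2, 4, 5, 10, 20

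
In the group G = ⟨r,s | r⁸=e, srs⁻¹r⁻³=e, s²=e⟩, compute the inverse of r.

The order of r is 8 (smallest k with rᵏ = e), so r⁻¹ = r⁷ = r⁷.
Check: r · (r⁷) → r · r⁷ = e, giving e as required.

Answer: r⁷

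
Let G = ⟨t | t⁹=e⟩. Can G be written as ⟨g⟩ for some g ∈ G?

|G| = 9. The element t has order 9 (its powers give 9 distinct elements), so ⟨t⟩ = G and G is cyclic.

Answer: Yes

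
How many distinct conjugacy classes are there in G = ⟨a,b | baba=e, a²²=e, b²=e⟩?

The conjugacy classes (representative and size) are:
  [e] (size 1), [a] (size 2), [a²] (size 2), [a¹⁹] (size 2), [a⁴] (size 2), [a⁵] (size 2), [a⁶] (size 2), [a⁷] (size 2), [a⁸] (size 2), [a¹³] (size 2), [a¹⁰] (size 2), [a¹¹] (size 1), [a⁶b] (size 11), [ab] (size 11).
Class equation: 1 + 2 + 2 + 2 + 2 + 2 + 2 + 2 + 2 + 2 + 2 + 1 + 11 + 11 = 44 = |G|. So G has 14 conjugacy classes.

Answer: 14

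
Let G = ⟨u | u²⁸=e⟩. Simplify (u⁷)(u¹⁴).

Compute (u⁷) · (u¹⁴) by multiplying left to right and reducing via the relations at each step:
  (u⁷) · u¹⁴ = u²¹

Answer: u²¹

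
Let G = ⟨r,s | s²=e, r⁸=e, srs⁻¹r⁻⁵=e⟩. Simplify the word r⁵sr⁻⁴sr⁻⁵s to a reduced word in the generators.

Multiply left to right, reducing at each step:
  (r⁵) · s = r⁵s
  (r⁵s) · r⁻⁴ = rs
  (rs) · s = r
  r · r⁻⁵ = r⁴
  (r⁴) · s = r⁴s

Answer: r⁴s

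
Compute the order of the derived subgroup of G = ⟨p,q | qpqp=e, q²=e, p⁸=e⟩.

G' = [G, G] is generated by all commutators. The generator-pair commutators are: [p, q] = p².
The subgroup they normally generate is {e, p², p⁴, p⁶}, of order 4.
Check: |G/G'| = 16/4 = 4 is the order of the abelianisation.

Answer: 4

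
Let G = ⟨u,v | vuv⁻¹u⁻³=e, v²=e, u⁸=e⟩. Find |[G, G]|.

G' = [G, G] is generated by all commutators. The generator-pair commutators are: [u, v] = u⁶.
The subgroup they normally generate is {e, u², u⁴, u⁶}, of order 4.
Check: |G/G'| = 16/4 = 4 is the order of the abelianisation.

Answer: 4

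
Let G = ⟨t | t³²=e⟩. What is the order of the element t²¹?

Compute successive powers until reaching e:
  (t²¹)¹ = t²¹, (t²¹)² = t¹⁰, (t²¹)³ = t³¹, (t²¹)⁴ = t²⁰, (t²¹)⁵ = t⁹, (t²¹)⁶ = t³⁰, (t²¹)⁷ = t¹⁹, (t²¹)⁸ = t⁸, (t²¹)⁹ = t²⁹, (t²¹)¹⁰ = t¹⁸, (t²¹)¹¹ = t⁷, (t²¹)¹² = t²⁸, (t²¹)¹³ = t¹⁷, (t²¹)¹⁴ = t⁶, (t²¹)¹⁵ = t²⁷, (t²¹)¹⁶ = t¹⁶, (t²¹)¹⁷ = t⁵, (t²¹)¹⁸ = t²⁶, (t²¹)¹⁹ = t¹⁵, (t²¹)²⁰ = t⁴, (t²¹)²¹ = t²⁵, (t²¹)²² = t¹⁴, (t²¹)²³ = t³, (t²¹)²⁴ = t²⁴, (t²¹)²⁵ = t¹³, (t²¹)²⁶ = t², (t²¹)²⁷ = t²³, (t²¹)²⁸ = t¹², (t²¹)²⁹ = t, (t²¹)³⁰ = t²², (t²¹)³¹ = t¹¹, (t²¹)³² = e.
The smallest positive k with (t²¹)ᵏ = e is 32.

Answer: 32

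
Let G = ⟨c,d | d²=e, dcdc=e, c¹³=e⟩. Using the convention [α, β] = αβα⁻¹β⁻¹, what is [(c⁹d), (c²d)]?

[(c⁹d), (c²d)] = (c⁹d)·(c²d)·(c⁹d)⁻¹·(c²d)⁻¹.
  (c⁹d) · (c²d) = c⁷
  (c⁷) · (c⁹d) = c³d
  (c³d) · (c²d) = c

Answer: c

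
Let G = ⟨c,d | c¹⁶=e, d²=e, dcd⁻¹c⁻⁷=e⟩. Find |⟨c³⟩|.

|⟨c³⟩| equals the order of c³. Compute successive powers until reaching e:
  (c³)¹ = c³, (c³)² = c⁶, (c³)³ = c⁹, (c³)⁴ = c¹², (c³)⁵ = c¹⁵, (c³)⁶ = c², (c³)⁷ = c⁵, (c³)⁸ = c⁸, (c³)⁹ = c¹¹, (c³)¹⁰ = c¹⁴, (c³)¹¹ = c, (c³)¹² = c⁴, (c³)¹³ = c⁷, (c³)¹⁴ = c¹⁰, (c³)¹⁵ = c¹³, (c³)¹⁶ = e.
The smallest positive k with (c³)ᵏ = e is 16, so |⟨c³⟩| = 16.

Answer: 16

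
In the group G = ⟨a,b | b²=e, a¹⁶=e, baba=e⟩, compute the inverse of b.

The order of b is 2 (smallest k with bᵏ = e), so b⁻¹ = b¹ = b.
Check: b · b → b · b = e, giving e as required.

Answer: b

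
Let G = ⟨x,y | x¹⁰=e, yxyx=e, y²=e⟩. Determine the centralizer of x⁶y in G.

⟨x⁶y⟩ ⊆ C_G(x⁶y) since powers of x⁶y commute with x⁶y; so |C_G(x⁶y)| ≥ |⟨x⁶y⟩| = 2.
By orbit–stabilizer, |C_G(x⁶y)| = |G| / |conj. class of x⁶y| = 20 / 5 = 4.
The 4 elements commuting with x⁶y are {e, x⁵, xy, x⁶y}.

Answer: {e, x⁵, xy, x⁶y}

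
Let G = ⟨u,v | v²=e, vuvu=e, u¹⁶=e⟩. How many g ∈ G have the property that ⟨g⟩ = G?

⟨g⟩ = G would require ord(g) = |G| = 32, but the maximum element order in G is 16 < 32. So G is not cyclic and no single element generates it: the count is 0.

Answer: 0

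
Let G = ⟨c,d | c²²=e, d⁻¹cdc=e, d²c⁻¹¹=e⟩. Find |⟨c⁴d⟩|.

|⟨c⁴d⟩| equals the order of c⁴d. Compute successive powers until reaching e:
  (c⁴d)¹ = c⁴d, (c⁴d)² = c¹¹, (c⁴d)³ = c⁴d⁻¹, (c⁴d)⁴ = e.
The smallest positive k with (c⁴d)ᵏ = e is 4, so |⟨c⁴d⟩| = 4.

Answer: 4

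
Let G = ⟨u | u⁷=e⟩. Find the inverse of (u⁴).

The order of (u⁴) is 7 (smallest k with (u⁴)ᵏ = e), so (u⁴)⁻¹ = (u⁴)⁶ = u³.
Check: (u⁴) · (u³) → (u⁴) · u³ = e, giving e as required.

Answer: u³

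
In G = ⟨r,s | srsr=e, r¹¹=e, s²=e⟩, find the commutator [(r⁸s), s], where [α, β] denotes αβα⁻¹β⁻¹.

[(r⁸s), s] = (r⁸s)·s·(r⁸s)⁻¹·s⁻¹.
  (r⁸s) · s = r⁸
  (r⁸) · (r⁸s) = r⁵s
  (r⁵s) · s = r⁵

Answer: r⁵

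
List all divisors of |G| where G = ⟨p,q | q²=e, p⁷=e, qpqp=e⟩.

|G| = 14 = 2 · 7. By Lagrange's theorem the order of any subgroup divides 14; the divisors of 14 are 1, 2, 7, 14.

Answer: 1, 2, 7, 14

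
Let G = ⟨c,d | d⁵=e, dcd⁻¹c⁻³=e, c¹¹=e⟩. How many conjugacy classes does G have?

The conjugacy classes (representative and size) are:
  [e] (size 1), [c³] (size 5), [c⁶] (size 5), [c⁷d] (size 11), [c⁹d²] (size 11), [c⁷d³] (size 11), [c⁷d⁴] (size 11).
Class equation: 1 + 5 + 5 + 11 + 11 + 11 + 11 = 55 = |G|. So G has 7 conjugacy classes.

Answer: 7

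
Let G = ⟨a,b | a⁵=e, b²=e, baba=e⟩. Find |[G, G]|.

G' = [G, G] is generated by all commutators. The generator-pair commutators are: [a, b] = a².
The subgroup they normally generate is {e, a, a², a³, a⁴}, of order 5.
Check: |G/G'| = 10/5 = 2 is the order of the abelianisation.

Answer: 5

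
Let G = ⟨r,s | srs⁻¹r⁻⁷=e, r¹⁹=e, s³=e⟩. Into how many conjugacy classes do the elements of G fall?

The conjugacy classes (representative and size) are:
  [e] (size 1), [r¹¹] (size 3), [r¹⁴] (size 3), [r⁶] (size 3), [r¹⁷] (size 3), [r¹²] (size 3), [r¹⁰] (size 3), [r²s] (size 19), [r¹⁸s²] (size 19).
Class equation: 1 + 3 + 3 + 3 + 3 + 3 + 3 + 19 + 19 = 57 = |G|. So G has 9 conjugacy classes.

Answer: 9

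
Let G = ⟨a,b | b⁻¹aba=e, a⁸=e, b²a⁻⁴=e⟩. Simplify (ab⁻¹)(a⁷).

Compute (ab⁻¹) · (a⁷) by multiplying left to right and reducing via the relations at each step:
  (ab⁻¹) · a⁷ = a²b⁻¹

Answer: a²b⁻¹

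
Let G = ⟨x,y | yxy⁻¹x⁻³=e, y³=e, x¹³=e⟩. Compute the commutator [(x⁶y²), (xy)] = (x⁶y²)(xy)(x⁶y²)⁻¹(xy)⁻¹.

[(x⁶y²), (xy)] = (x⁶y²)·(xy)·(x⁶y²)⁻¹·(xy)⁻¹.
  (x⁶y²) · (xy) = x²
  (x²) · (x⁸y) = x¹⁰y
  (x¹⁰y) · (x⁴y²) = x⁹

Answer: x⁹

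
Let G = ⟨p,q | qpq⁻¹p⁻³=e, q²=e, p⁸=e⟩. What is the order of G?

Enumerate words in the generators, reducing via the relations: the distinct elements are
  {e, p, q, pq, p², p³, p⁴, p⁵, p⁶, p⁷, p²q, p³q, p⁴q, p⁵q, p⁶q, p⁷q}.
No further products give new elements, so |G| = 16.

Answer: 16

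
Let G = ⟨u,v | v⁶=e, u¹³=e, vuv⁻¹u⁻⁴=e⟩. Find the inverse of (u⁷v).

The order of (u⁷v) is 6 (smallest k with (u⁷v)ᵏ = e), so (u⁷v)⁻¹ = (u⁷v)⁵ = u⁸v⁵.
Check: (u⁷v) · (u⁸v⁵) → (u⁷v) · u⁸ = v;   v · v⁵ = e, giving e as required.

Answer: u⁸v⁵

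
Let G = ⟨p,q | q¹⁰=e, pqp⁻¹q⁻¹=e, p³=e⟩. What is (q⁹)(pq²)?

Compute (q⁹) · (pq²) by multiplying left to right and reducing via the relations at each step:
  (q⁹) · p = pq⁹
  (pq⁹) · q² = pq

Answer: pq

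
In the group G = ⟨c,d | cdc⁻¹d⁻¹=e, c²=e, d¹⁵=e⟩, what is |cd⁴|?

Compute successive powers until reaching e:
  (cd⁴)¹ = cd⁴, (cd⁴)² = d⁸, (cd⁴)³ = cd¹², (cd⁴)⁴ = d, (cd⁴)⁵ = cd⁵, (cd⁴)⁶ = d⁹, (cd⁴)⁷ = cd¹³, (cd⁴)⁸ = d², (cd⁴)⁹ = cd⁶, (cd⁴)¹⁰ = d¹⁰, (cd⁴)¹¹ = cd¹⁴, (cd⁴)¹² = d³, (cd⁴)¹³ = cd⁷, (cd⁴)¹⁴ = d¹¹, (cd⁴)¹⁵ = c, (cd⁴)¹⁶ = d⁴, (cd⁴)¹⁷ = cd⁸, (cd⁴)¹⁸ = d¹², (cd⁴)¹⁹ = cd, (cd⁴)²⁰ = d⁵, (cd⁴)²¹ = cd⁹, (cd⁴)²² = d¹³, (cd⁴)²³ = cd², (cd⁴)²⁴ = d⁶, (cd⁴)²⁵ = cd¹⁰, (cd⁴)²⁶ = d¹⁴, (cd⁴)²⁷ = cd³, (cd⁴)²⁸ = d⁷, (cd⁴)²⁹ = cd¹¹, (cd⁴)³⁰ = e.
The smallest positive k with (cd⁴)ᵏ = e is 30.

Answer: 30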